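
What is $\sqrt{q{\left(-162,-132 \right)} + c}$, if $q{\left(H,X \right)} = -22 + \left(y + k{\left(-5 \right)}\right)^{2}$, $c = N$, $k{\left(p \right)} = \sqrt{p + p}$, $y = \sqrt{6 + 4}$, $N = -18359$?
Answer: $\sqrt{-18381 + 20 i} \approx 0.0738 + 135.58 i$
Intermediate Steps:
$y = \sqrt{10} \approx 3.1623$
$k{\left(p \right)} = \sqrt{2} \sqrt{p}$ ($k{\left(p \right)} = \sqrt{2 p} = \sqrt{2} \sqrt{p}$)
$c = -18359$
$q{\left(H,X \right)} = -22 + \left(\sqrt{10} + i \sqrt{10}\right)^{2}$ ($q{\left(H,X \right)} = -22 + \left(\sqrt{10} + \sqrt{2} \sqrt{-5}\right)^{2} = -22 + \left(\sqrt{10} + \sqrt{2} i \sqrt{5}\right)^{2} = -22 + \left(\sqrt{10} + i \sqrt{10}\right)^{2}$)
$\sqrt{q{\left(-162,-132 \right)} + c} = \sqrt{\left(-22 + 20 i\right) - 18359} = \sqrt{-18381 + 20 i}$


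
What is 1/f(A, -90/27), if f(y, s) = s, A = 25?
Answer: -3/10 ≈ -0.30000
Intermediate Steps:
1/f(A, -90/27) = 1/(-90/27) = 1/(-90*1/27) = 1/(-10/3) = -3/10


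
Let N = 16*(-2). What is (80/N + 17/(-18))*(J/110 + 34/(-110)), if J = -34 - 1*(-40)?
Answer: 434/495 ≈ 0.87677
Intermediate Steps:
J = 6 (J = -34 + 40 = 6)
N = -32
(80/N + 17/(-18))*(J/110 + 34/(-110)) = (80/(-32) + 17/(-18))*(6/110 + 34/(-110)) = (80*(-1/32) + 17*(-1/18))*(6*(1/110) + 34*(-1/110)) = (-5/2 - 17/18)*(3/55 - 17/55) = -31/9*(-14/55) = 434/495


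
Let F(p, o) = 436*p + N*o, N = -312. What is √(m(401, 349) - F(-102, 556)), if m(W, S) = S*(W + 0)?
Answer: √357893 ≈ 598.24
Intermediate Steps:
m(W, S) = S*W
F(p, o) = -312*o + 436*p (F(p, o) = 436*p - 312*o = -312*o + 436*p)
√(m(401, 349) - F(-102, 556)) = √(349*401 - (-312*556 + 436*(-102))) = √(139949 - (-173472 - 44472)) = √(139949 - 1*(-217944)) = √(139949 + 217944) = √357893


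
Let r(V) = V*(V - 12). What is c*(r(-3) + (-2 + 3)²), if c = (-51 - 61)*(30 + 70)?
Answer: -515200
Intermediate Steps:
r(V) = V*(-12 + V)
c = -11200 (c = -112*100 = -11200)
c*(r(-3) + (-2 + 3)²) = -11200*(-3*(-12 - 3) + (-2 + 3)²) = -11200*(-3*(-15) + 1²) = -11200*(45 + 1) = -11200*46 = -515200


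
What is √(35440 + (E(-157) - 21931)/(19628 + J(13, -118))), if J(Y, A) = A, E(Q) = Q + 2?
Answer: √3372363561535/9755 ≈ 188.25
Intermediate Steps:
E(Q) = 2 + Q
√(35440 + (E(-157) - 21931)/(19628 + J(13, -118))) = √(35440 + ((2 - 157) - 21931)/(19628 - 118)) = √(35440 + (-155 - 21931)/19510) = √(35440 - 22086*1/19510) = √(35440 - 11043/9755) = √(345706157/9755) = √3372363561535/9755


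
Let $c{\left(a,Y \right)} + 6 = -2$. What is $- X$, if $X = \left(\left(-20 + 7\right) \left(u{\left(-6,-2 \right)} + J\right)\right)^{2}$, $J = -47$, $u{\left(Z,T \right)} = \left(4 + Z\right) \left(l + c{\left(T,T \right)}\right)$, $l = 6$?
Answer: $-312481$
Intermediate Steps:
$c{\left(a,Y \right)} = -8$ ($c{\left(a,Y \right)} = -6 - 2 = -8$)
$u{\left(Z,T \right)} = -8 - 2 Z$ ($u{\left(Z,T \right)} = \left(4 + Z\right) \left(6 - 8\right) = \left(4 + Z\right) \left(-2\right) = -8 - 2 Z$)
$X = 312481$ ($X = \left(\left(-20 + 7\right) \left(\left(-8 - -12\right) - 47\right)\right)^{2} = \left(- 13 \left(\left(-8 + 12\right) - 47\right)\right)^{2} = \left(- 13 \left(4 - 47\right)\right)^{2} = \left(\left(-13\right) \left(-43\right)\right)^{2} = 559^{2} = 312481$)
$- X = \left(-1\right) 312481 = -312481$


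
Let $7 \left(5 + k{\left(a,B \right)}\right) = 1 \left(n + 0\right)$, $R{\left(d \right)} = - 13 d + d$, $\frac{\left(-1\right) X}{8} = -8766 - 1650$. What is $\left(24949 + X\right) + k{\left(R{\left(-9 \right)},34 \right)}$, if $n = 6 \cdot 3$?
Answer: $\frac{757922}{7} \approx 1.0827 \cdot 10^{5}$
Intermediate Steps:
$n = 18$
$X = 83328$ ($X = - 8 \left(-8766 - 1650\right) = \left(-8\right) \left(-10416\right) = 83328$)
$R{\left(d \right)} = - 12 d$
$k{\left(a,B \right)} = - \frac{17}{7}$ ($k{\left(a,B \right)} = -5 + \frac{1 \left(18 + 0\right)}{7} = -5 + \frac{1 \cdot 18}{7} = -5 + \frac{1}{7} \cdot 18 = -5 + \frac{18}{7} = - \frac{17}{7}$)
$\left(24949 + X\right) + k{\left(R{\left(-9 \right)},34 \right)} = \left(24949 + 83328\right) - \frac{17}{7} = 108277 - \frac{17}{7} = \frac{757922}{7}$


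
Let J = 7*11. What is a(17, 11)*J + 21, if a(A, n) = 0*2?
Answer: 21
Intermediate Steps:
J = 77
a(A, n) = 0
a(17, 11)*J + 21 = 0*77 + 21 = 0 + 21 = 21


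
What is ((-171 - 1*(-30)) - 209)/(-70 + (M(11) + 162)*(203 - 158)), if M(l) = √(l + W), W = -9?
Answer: -50540/1042487 + 315*√2/1042487 ≈ -0.048053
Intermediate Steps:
M(l) = √(-9 + l) (M(l) = √(l - 9) = √(-9 + l))
((-171 - 1*(-30)) - 209)/(-70 + (M(11) + 162)*(203 - 158)) = ((-171 - 1*(-30)) - 209)/(-70 + (√(-9 + 11) + 162)*(203 - 158)) = ((-171 + 30) - 209)/(-70 + (√2 + 162)*45) = (-141 - 209)/(-70 + (162 + √2)*45) = -350/(-70 + (7290 + 45*√2)) = -350/(7220 + 45*√2)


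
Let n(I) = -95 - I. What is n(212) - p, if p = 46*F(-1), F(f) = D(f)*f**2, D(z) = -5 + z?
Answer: -31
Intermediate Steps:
F(f) = f**2*(-5 + f) (F(f) = (-5 + f)*f**2 = f**2*(-5 + f))
p = -276 (p = 46*((-1)**2*(-5 - 1)) = 46*(1*(-6)) = 46*(-6) = -276)
n(212) - p = (-95 - 1*212) - 1*(-276) = (-95 - 212) + 276 = -307 + 276 = -31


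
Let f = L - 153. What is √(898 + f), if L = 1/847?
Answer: 2*√1104278/77 ≈ 27.295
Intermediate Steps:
L = 1/847 ≈ 0.0011806
f = -129590/847 (f = 1/847 - 153 = -129590/847 ≈ -153.00)
√(898 + f) = √(898 - 129590/847) = √(631016/847) = 2*√1104278/77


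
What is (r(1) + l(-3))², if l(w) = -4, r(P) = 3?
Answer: 1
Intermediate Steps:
(r(1) + l(-3))² = (3 - 4)² = (-1)² = 1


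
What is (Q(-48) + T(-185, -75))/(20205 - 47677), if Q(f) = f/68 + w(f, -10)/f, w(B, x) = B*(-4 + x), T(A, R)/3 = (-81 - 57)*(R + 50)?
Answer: -43925/116756 ≈ -0.37621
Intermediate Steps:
T(A, R) = -20700 - 414*R (T(A, R) = 3*((-81 - 57)*(R + 50)) = 3*(-138*(50 + R)) = 3*(-6900 - 138*R) = -20700 - 414*R)
Q(f) = -14 + f/68 (Q(f) = f/68 + (f*(-4 - 10))/f = f*(1/68) + (f*(-14))/f = f/68 + (-14*f)/f = f/68 - 14 = -14 + f/68)
(Q(-48) + T(-185, -75))/(20205 - 47677) = ((-14 + (1/68)*(-48)) + (-20700 - 414*(-75)))/(20205 - 47677) = ((-14 - 12/17) + (-20700 + 31050))/(-27472) = (-250/17 + 10350)*(-1/27472) = (175700/17)*(-1/27472) = -43925/116756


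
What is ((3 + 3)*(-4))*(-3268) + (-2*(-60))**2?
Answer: 92832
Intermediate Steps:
((3 + 3)*(-4))*(-3268) + (-2*(-60))**2 = (6*(-4))*(-3268) + 120**2 = -24*(-3268) + 14400 = 78432 + 14400 = 92832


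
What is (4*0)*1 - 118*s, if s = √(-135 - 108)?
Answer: -1062*I*√3 ≈ -1839.4*I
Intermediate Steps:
s = 9*I*√3 (s = √(-243) = 9*I*√3 ≈ 15.588*I)
(4*0)*1 - 118*s = (4*0)*1 - 1062*I*√3 = 0*1 - 1062*I*√3 = 0 - 1062*I*√3 = -1062*I*√3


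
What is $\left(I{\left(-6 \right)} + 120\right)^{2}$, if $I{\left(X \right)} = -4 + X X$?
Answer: $23104$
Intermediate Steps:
$I{\left(X \right)} = -4 + X^{2}$
$\left(I{\left(-6 \right)} + 120\right)^{2} = \left(\left(-4 + \left(-6\right)^{2}\right) + 120\right)^{2} = \left(\left(-4 + 36\right) + 120\right)^{2} = \left(32 + 120\right)^{2} = 152^{2} = 23104$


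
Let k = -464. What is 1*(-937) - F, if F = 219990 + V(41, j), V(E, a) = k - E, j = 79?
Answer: -220422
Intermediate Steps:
V(E, a) = -464 - E
F = 219485 (F = 219990 + (-464 - 1*41) = 219990 + (-464 - 41) = 219990 - 505 = 219485)
1*(-937) - F = 1*(-937) - 1*219485 = -937 - 219485 = -220422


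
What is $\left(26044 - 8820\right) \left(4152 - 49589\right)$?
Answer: $-782606888$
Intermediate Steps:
$\left(26044 - 8820\right) \left(4152 - 49589\right) = 17224 \left(-45437\right) = -782606888$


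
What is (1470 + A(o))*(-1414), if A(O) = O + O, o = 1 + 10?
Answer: -2109688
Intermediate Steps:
o = 11
A(O) = 2*O
(1470 + A(o))*(-1414) = (1470 + 2*11)*(-1414) = (1470 + 22)*(-1414) = 1492*(-1414) = -2109688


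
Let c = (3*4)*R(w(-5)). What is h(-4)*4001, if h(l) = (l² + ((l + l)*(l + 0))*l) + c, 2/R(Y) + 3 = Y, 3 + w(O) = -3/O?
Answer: -4193048/9 ≈ -4.6589e+5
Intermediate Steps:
w(O) = -3 - 3/O
R(Y) = 2/(-3 + Y)
c = -40/9 (c = (3*4)*(2/(-3 + (-3 - 3/(-5)))) = 12*(2/(-3 + (-3 - 3*(-⅕)))) = 12*(2/(-3 + (-3 + ⅗))) = 12*(2/(-3 - 12/5)) = 12*(2/(-27/5)) = 12*(2*(-5/27)) = 12*(-10/27) = -40/9 ≈ -4.4444)
h(l) = -40/9 + l² + 2*l³ (h(l) = (l² + ((l + l)*(l + 0))*l) - 40/9 = (l² + ((2*l)*l)*l) - 40/9 = (l² + (2*l²)*l) - 40/9 = (l² + 2*l³) - 40/9 = -40/9 + l² + 2*l³)
h(-4)*4001 = (-40/9 + (-4)² + 2*(-4)³)*4001 = (-40/9 + 16 + 2*(-64))*4001 = (-40/9 + 16 - 128)*4001 = -1048/9*4001 = -4193048/9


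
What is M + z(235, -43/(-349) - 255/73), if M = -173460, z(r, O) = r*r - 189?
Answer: -118424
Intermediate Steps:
z(r, O) = -189 + r² (z(r, O) = r² - 189 = -189 + r²)
M + z(235, -43/(-349) - 255/73) = -173460 + (-189 + 235²) = -173460 + (-189 + 55225) = -173460 + 55036 = -118424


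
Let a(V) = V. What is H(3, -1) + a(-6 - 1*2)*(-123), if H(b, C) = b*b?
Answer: 993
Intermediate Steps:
H(b, C) = b**2
H(3, -1) + a(-6 - 1*2)*(-123) = 3**2 + (-6 - 1*2)*(-123) = 9 + (-6 - 2)*(-123) = 9 - 8*(-123) = 9 + 984 = 993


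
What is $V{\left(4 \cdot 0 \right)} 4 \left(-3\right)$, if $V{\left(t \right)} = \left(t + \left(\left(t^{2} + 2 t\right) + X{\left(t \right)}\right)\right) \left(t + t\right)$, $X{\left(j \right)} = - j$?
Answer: $0$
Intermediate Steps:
$V{\left(t \right)} = 2 t \left(t^{2} + 2 t\right)$ ($V{\left(t \right)} = \left(t - \left(- t - t^{2}\right)\right) \left(t + t\right) = \left(t + \left(t + t^{2}\right)\right) 2 t = \left(t^{2} + 2 t\right) 2 t = 2 t \left(t^{2} + 2 t\right)$)
$V{\left(4 \cdot 0 \right)} 4 \left(-3\right) = 2 \left(4 \cdot 0\right)^{2} \left(2 + 4 \cdot 0\right) 4 \left(-3\right) = 2 \cdot 0^{2} \left(2 + 0\right) 4 \left(-3\right) = 2 \cdot 0 \cdot 2 \cdot 4 \left(-3\right) = 0 \cdot 4 \left(-3\right) = 0 \left(-3\right) = 0$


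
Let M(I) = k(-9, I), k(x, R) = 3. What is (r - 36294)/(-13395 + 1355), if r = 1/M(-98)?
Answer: 108881/36120 ≈ 3.0144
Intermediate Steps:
M(I) = 3
r = ⅓ (r = 1/3 = ⅓ ≈ 0.33333)
(r - 36294)/(-13395 + 1355) = (⅓ - 36294)/(-13395 + 1355) = -108881/3/(-12040) = -108881/3*(-1/12040) = 108881/36120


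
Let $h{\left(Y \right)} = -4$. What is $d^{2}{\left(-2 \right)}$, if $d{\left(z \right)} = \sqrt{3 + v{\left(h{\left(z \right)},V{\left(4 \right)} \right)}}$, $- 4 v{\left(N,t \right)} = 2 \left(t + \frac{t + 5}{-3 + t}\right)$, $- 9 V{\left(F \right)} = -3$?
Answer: $\frac{23}{6} \approx 3.8333$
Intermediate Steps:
$V{\left(F \right)} = \frac{1}{3}$ ($V{\left(F \right)} = \left(- \frac{1}{9}\right) \left(-3\right) = \frac{1}{3}$)
$v{\left(N,t \right)} = - \frac{t}{2} - \frac{5 + t}{2 \left(-3 + t\right)}$ ($v{\left(N,t \right)} = - \frac{2 \left(t + \frac{t + 5}{-3 + t}\right)}{4} = - \frac{2 \left(t + \frac{5 + t}{-3 + t}\right)}{4} = - \frac{2 t + \frac{2 \left(5 + t\right)}{-3 + t}}{4} = - \frac{t}{2} - \frac{5 + t}{2 \left(-3 + t\right)}$)
$d{\left(z \right)} = \frac{\sqrt{138}}{6}$ ($d{\left(z \right)} = \sqrt{3 + \frac{-5 - \left(\frac{1}{3}\right)^{2} + 2 \cdot \frac{1}{3}}{2 \left(-3 + \frac{1}{3}\right)}} = \sqrt{3 + \frac{-5 - \frac{1}{9} + \frac{2}{3}}{2 \left(- \frac{8}{3}\right)}} = \sqrt{3 + \frac{1}{2} \left(- \frac{3}{8}\right) \left(-5 - \frac{1}{9} + \frac{2}{3}\right)} = \sqrt{3 + \frac{1}{2} \left(- \frac{3}{8}\right) \left(- \frac{40}{9}\right)} = \sqrt{3 + \frac{5}{6}} = \sqrt{\frac{23}{6}} = \frac{\sqrt{138}}{6}$)
$d^{2}{\left(-2 \right)} = \left(\frac{\sqrt{138}}{6}\right)^{2} = \frac{23}{6}$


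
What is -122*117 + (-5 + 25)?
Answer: -14254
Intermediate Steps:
-122*117 + (-5 + 25) = -14274 + 20 = -14254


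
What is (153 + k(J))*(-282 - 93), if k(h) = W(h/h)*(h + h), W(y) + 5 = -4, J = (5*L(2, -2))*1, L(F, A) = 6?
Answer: 145125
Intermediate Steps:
J = 30 (J = (5*6)*1 = 30*1 = 30)
W(y) = -9 (W(y) = -5 - 4 = -9)
k(h) = -18*h (k(h) = -9*(h + h) = -18*h)
(153 + k(J))*(-282 - 93) = (153 - 18*30)*(-282 - 93) = (153 - 540)*(-375) = -387*(-375) = 145125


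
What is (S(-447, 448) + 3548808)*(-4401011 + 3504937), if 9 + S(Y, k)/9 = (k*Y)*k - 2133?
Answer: 720356273948988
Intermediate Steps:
S(Y, k) = -19278 + 9*Y*k² (S(Y, k) = -81 + 9*((k*Y)*k - 2133) = -81 + 9*((Y*k)*k - 2133) = -81 + 9*(Y*k² - 2133) = -81 + 9*(-2133 + Y*k²) = -81 + (-19197 + 9*Y*k²) = -19278 + 9*Y*k²)
(S(-447, 448) + 3548808)*(-4401011 + 3504937) = ((-19278 + 9*(-447)*448²) + 3548808)*(-4401011 + 3504937) = ((-19278 + 9*(-447)*200704) + 3548808)*(-896074) = ((-19278 - 807432192) + 3548808)*(-896074) = (-807451470 + 3548808)*(-896074) = -803902662*(-896074) = 720356273948988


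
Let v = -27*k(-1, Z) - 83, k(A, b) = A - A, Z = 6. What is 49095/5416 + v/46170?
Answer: 1133133311/125028360 ≈ 9.0630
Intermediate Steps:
k(A, b) = 0
v = -83 (v = -27*0 - 83 = 0 - 83 = -83)
49095/5416 + v/46170 = 49095/5416 - 83/46170 = 1133133311/125028360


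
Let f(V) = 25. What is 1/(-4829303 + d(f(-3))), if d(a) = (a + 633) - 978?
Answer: -1/4829623 ≈ -2.0706e-7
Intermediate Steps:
d(a) = -345 + a (d(a) = (633 + a) - 978 = -345 + a)
1/(-4829303 + d(f(-3))) = 1/(-4829303 + (-345 + 25)) = 1/(-4829303 - 320) = 1/(-4829623) = -1/4829623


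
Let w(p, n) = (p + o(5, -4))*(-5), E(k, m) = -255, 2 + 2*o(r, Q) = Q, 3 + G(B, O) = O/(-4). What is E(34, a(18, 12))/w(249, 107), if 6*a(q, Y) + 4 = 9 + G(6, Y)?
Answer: 17/82 ≈ 0.20732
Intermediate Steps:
G(B, O) = -3 - O/4 (G(B, O) = -3 + O/(-4) = -3 + O*(-1/4) = -3 - O/4)
o(r, Q) = -1 + Q/2
a(q, Y) = 1/3 - Y/24 (a(q, Y) = -2/3 + (9 + (-3 - Y/4))/6 = -2/3 + (6 - Y/4)/6 = -2/3 + (1 - Y/24) = 1/3 - Y/24)
w(p, n) = 15 - 5*p (w(p, n) = (p + (-1 + (1/2)*(-4)))*(-5) = (p + (-1 - 2))*(-5) = (p - 3)*(-5) = (-3 + p)*(-5) = 15 - 5*p)
E(34, a(18, 12))/w(249, 107) = -255/(15 - 5*249) = -255/(15 - 1245) = -255/(-1230) = -255*(-1/1230) = 17/82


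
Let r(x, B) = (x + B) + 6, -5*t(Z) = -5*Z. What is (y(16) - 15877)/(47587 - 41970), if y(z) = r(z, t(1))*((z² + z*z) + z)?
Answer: -3733/5617 ≈ -0.66459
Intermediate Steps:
t(Z) = Z (t(Z) = -(-1)*Z = Z)
r(x, B) = 6 + B + x (r(x, B) = (B + x) + 6 = 6 + B + x)
y(z) = (7 + z)*(z + 2*z²) (y(z) = (6 + 1 + z)*((z² + z*z) + z) = (7 + z)*((z² + z²) + z) = (7 + z)*(2*z² + z) = (7 + z)*(z + 2*z²))
(y(16) - 15877)/(47587 - 41970) = (16*(1 + 2*16)*(7 + 16) - 15877)/(47587 - 41970) = (16*(1 + 32)*23 - 15877)/5617 = (16*33*23 - 15877)*(1/5617) = (12144 - 15877)*(1/5617) = -3733*1/5617 = -3733/5617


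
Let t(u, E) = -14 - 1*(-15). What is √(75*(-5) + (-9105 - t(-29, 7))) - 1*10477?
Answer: -10477 + I*√9481 ≈ -10477.0 + 97.37*I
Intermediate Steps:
t(u, E) = 1 (t(u, E) = -14 + 15 = 1)
√(75*(-5) + (-9105 - t(-29, 7))) - 1*10477 = √(75*(-5) + (-9105 - 1*1)) - 1*10477 = √(-375 + (-9105 - 1)) - 10477 = √(-375 - 9106) - 10477 = √(-9481) - 10477 = I*√9481 - 10477 = -10477 + I*√9481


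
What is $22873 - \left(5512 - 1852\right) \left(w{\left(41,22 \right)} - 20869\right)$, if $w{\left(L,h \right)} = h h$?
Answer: $74631973$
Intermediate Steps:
$w{\left(L,h \right)} = h^{2}$
$22873 - \left(5512 - 1852\right) \left(w{\left(41,22 \right)} - 20869\right) = 22873 - \left(5512 - 1852\right) \left(22^{2} - 20869\right) = 22873 - 3660 \left(484 - 20869\right) = 22873 - 3660 \left(-20385\right) = 22873 - -74609100 = 22873 + 74609100 = 74631973$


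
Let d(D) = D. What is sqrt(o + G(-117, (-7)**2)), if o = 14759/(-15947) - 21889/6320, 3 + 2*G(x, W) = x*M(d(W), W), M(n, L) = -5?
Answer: sqrt(181955458516105005)/25196260 ≈ 16.930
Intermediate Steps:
G(x, W) = -3/2 - 5*x/2 (G(x, W) = -3/2 + (x*(-5))/2 = -3/2 + (-5*x)/2 = -3/2 - 5*x/2)
o = -442340763/100785040 (o = 14759*(-1/15947) - 21889*1/6320 = -14759/15947 - 21889/6320 = -442340763/100785040 ≈ -4.3890)
sqrt(o + G(-117, (-7)**2)) = sqrt(-442340763/100785040 + (-3/2 - 5/2*(-117))) = sqrt(-442340763/100785040 + (-3/2 + 585/2)) = sqrt(-442340763/100785040 + 291) = sqrt(28886105877/100785040) = sqrt(181955458516105005)/25196260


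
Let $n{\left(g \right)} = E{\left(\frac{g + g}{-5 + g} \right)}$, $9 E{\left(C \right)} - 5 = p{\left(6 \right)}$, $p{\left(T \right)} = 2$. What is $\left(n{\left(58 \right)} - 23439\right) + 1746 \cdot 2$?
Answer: $- \frac{179516}{9} \approx -19946.0$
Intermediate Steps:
$E{\left(C \right)} = \frac{7}{9}$ ($E{\left(C \right)} = \frac{5}{9} + \frac{1}{9} \cdot 2 = \frac{5}{9} + \frac{2}{9} = \frac{7}{9}$)
$n{\left(g \right)} = \frac{7}{9}$
$\left(n{\left(58 \right)} - 23439\right) + 1746 \cdot 2 = \left(\frac{7}{9} - 23439\right) + 1746 \cdot 2 = - \frac{210944}{9} + 3492 = - \frac{179516}{9}$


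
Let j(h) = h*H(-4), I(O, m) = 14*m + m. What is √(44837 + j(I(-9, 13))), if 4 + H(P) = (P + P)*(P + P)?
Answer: √56537 ≈ 237.78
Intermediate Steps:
H(P) = -4 + 4*P² (H(P) = -4 + (P + P)*(P + P) = -4 + (2*P)*(2*P) = -4 + 4*P²)
I(O, m) = 15*m
j(h) = 60*h (j(h) = h*(-4 + 4*(-4)²) = h*(-4 + 4*16) = h*(-4 + 64) = h*60 = 60*h)
√(44837 + j(I(-9, 13))) = √(44837 + 60*(15*13)) = √(44837 + 60*195) = √(44837 + 11700) = √56537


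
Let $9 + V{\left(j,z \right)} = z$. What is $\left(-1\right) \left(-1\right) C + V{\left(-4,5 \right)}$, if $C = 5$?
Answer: $1$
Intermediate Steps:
$V{\left(j,z \right)} = -9 + z$
$\left(-1\right) \left(-1\right) C + V{\left(-4,5 \right)} = \left(-1\right) \left(-1\right) 5 + \left(-9 + 5\right) = 1 \cdot 5 - 4 = 5 - 4 = 1$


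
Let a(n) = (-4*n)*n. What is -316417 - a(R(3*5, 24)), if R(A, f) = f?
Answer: -314113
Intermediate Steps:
a(n) = -4*n²
-316417 - a(R(3*5, 24)) = -316417 - (-4)*24² = -316417 - (-4)*576 = -316417 - 1*(-2304) = -316417 + 2304 = -314113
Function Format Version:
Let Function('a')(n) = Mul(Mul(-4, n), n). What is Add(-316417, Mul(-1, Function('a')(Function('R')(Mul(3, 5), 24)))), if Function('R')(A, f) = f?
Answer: -314113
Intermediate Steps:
Function('a')(n) = Mul(-4, Pow(n, 2))
Add(-316417, Mul(-1, Function('a')(Function('R')(Mul(3, 5), 24)))) = Add(-316417, Mul(-1, Mul(-4, Pow(24, 2)))) = Add(-316417, Mul(-1, Mul(-4, 576))) = Add(-316417, Mul(-1, -2304)) = Add(-316417, 2304) = -314113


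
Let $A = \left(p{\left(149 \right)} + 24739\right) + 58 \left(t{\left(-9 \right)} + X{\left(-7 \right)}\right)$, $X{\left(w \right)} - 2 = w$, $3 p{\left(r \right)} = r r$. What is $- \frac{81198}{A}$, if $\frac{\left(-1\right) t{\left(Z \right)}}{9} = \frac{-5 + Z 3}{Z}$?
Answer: $- \frac{121797}{44990} \approx -2.7072$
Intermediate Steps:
$t{\left(Z \right)} = - \frac{9 \left(-5 + 3 Z\right)}{Z}$ ($t{\left(Z \right)} = - 9 \frac{-5 + Z 3}{Z} = - 9 \frac{-5 + 3 Z}{Z} = - \frac{9 \left(-5 + 3 Z\right)}{Z}$)
$p{\left(r \right)} = \frac{r^{2}}{3}$ ($p{\left(r \right)} = \frac{r r}{3} = \frac{r^{2}}{3}$)
$X{\left(w \right)} = 2 + w$
$A = \frac{89980}{3}$ ($A = \left(\frac{149^{2}}{3} + 24739\right) + 58 \left(\left(-27 + \frac{45}{-9}\right) + \left(2 - 7\right)\right) = \left(\frac{1}{3} \cdot 22201 + 24739\right) + 58 \left(\left(-27 + 45 \left(- \frac{1}{9}\right)\right) - 5\right) = \left(\frac{22201}{3} + 24739\right) + 58 \left(\left(-27 - 5\right) - 5\right) = \frac{96418}{3} + 58 \left(-32 - 5\right) = \frac{96418}{3} + 58 \left(-37\right) = \frac{96418}{3} - 2146 = \frac{89980}{3} \approx 29993.0$)
$- \frac{81198}{A} = - \frac{81198}{\frac{89980}{3}} = \left(-81198\right) \frac{3}{89980} = - \frac{121797}{44990}$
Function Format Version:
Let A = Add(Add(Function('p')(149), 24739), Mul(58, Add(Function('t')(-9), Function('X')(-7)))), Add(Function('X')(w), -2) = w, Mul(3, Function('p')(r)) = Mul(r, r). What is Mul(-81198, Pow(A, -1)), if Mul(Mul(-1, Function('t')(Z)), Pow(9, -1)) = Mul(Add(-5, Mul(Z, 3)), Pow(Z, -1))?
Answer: Rational(-121797, 44990) ≈ -2.7072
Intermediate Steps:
Function('t')(Z) = Mul(-9, Pow(Z, -1), Add(-5, Mul(3, Z))) (Function('t')(Z) = Mul(-9, Mul(Add(-5, Mul(Z, 3)), Pow(Z, -1))) = Mul(-9, Mul(Add(-5, Mul(3, Z)), Pow(Z, -1))) = Mul(-9, Mul(Pow(Z, -1), Add(-5, Mul(3, Z)))) = Mul(-9, Pow(Z, -1), Add(-5, Mul(3, Z))))
Function('p')(r) = Mul(Rational(1, 3), Pow(r, 2)) (Function('p')(r) = Mul(Rational(1, 3), Mul(r, r)) = Mul(Rational(1, 3), Pow(r, 2)))
Function('X')(w) = Add(2, w)
A = Rational(89980, 3) (A = Add(Add(Mul(Rational(1, 3), Pow(149, 2)), 24739), Mul(58, Add(Add(-27, Mul(45, Pow(-9, -1))), Add(2, -7)))) = Add(Add(Mul(Rational(1, 3), 22201), 24739), Mul(58, Add(Add(-27, Mul(45, Rational(-1, 9))), -5))) = Add(Add(Rational(22201, 3), 24739), Mul(58, Add(Add(-27, -5), -5))) = Add(Rational(96418, 3), Mul(58, Add(-32, -5))) = Add(Rational(96418, 3), Mul(58, -37)) = Add(Rational(96418, 3), -2146) = Rational(89980, 3) ≈ 29993.)
Mul(-81198, Pow(A, -1)) = Mul(-81198, Pow(Rational(89980, 3), -1)) = Mul(-81198, Rational(3, 89980)) = Rational(-121797, 44990)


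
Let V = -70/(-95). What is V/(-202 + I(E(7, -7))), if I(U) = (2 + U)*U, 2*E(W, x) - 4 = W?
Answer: -56/12217 ≈ -0.0045838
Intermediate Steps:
E(W, x) = 2 + W/2
I(U) = U*(2 + U)
V = 14/19 (V = -70*(-1/95) = 14/19 ≈ 0.73684)
V/(-202 + I(E(7, -7))) = (14/19)/(-202 + (2 + (½)*7)*(2 + (2 + (½)*7))) = (14/19)/(-202 + (2 + 7/2)*(2 + (2 + 7/2))) = (14/19)/(-202 + 11*(2 + 11/2)/2) = (14/19)/(-202 + (11/2)*(15/2)) = (14/19)/(-202 + 165/4) = (14/19)/(-643/4) = -4/643*14/19 = -56/12217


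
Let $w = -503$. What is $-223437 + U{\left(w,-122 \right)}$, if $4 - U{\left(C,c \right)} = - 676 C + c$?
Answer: $-563339$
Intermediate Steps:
$U{\left(C,c \right)} = 4 - c + 676 C$ ($U{\left(C,c \right)} = 4 - \left(- 676 C + c\right) = 4 - \left(c - 676 C\right) = 4 + \left(- c + 676 C\right) = 4 - c + 676 C$)
$-223437 + U{\left(w,-122 \right)} = -223437 + \left(4 - -122 + 676 \left(-503\right)\right) = -223437 + \left(4 + 122 - 340028\right) = -223437 - 339902 = -563339$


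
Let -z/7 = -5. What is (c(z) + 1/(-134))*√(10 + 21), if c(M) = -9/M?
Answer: -1241*√31/4690 ≈ -1.4733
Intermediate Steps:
z = 35 (z = -7*(-5) = 35)
(c(z) + 1/(-134))*√(10 + 21) = (-9/35 + 1/(-134))*√(10 + 21) = (-9*1/35 - 1/134)*√31 = (-9/35 - 1/134)*√31 = -1241*√31/4690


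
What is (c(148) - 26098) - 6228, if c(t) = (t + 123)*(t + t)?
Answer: 47890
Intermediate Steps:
c(t) = 2*t*(123 + t) (c(t) = (123 + t)*(2*t) = 2*t*(123 + t))
(c(148) - 26098) - 6228 = (2*148*(123 + 148) - 26098) - 6228 = (2*148*271 - 26098) - 6228 = (80216 - 26098) - 6228 = 54118 - 6228 = 47890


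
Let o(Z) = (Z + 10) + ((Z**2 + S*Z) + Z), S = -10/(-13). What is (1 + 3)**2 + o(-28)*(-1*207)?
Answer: -1927790/13 ≈ -1.4829e+5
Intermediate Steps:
S = 10/13 (S = -10*(-1/13) = 10/13 ≈ 0.76923)
o(Z) = 10 + Z**2 + 36*Z/13 (o(Z) = (Z + 10) + ((Z**2 + 10*Z/13) + Z) = (10 + Z) + (Z**2 + 23*Z/13) = 10 + Z**2 + 36*Z/13)
(1 + 3)**2 + o(-28)*(-1*207) = (1 + 3)**2 + (10 + (-28)**2 + (36/13)*(-28))*(-1*207) = 4**2 + (10 + 784 - 1008/13)*(-207) = 16 + (9314/13)*(-207) = 16 - 1927998/13 = -1927790/13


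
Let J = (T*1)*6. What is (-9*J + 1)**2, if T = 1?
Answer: 2809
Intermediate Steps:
J = 6 (J = (1*1)*6 = 1*6 = 6)
(-9*J + 1)**2 = (-9*6 + 1)**2 = (-54 + 1)**2 = (-53)**2 = 2809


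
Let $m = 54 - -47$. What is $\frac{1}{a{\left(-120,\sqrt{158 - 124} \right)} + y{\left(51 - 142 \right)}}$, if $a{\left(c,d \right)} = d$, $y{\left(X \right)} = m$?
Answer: $\frac{101}{10167} - \frac{\sqrt{34}}{10167} \approx 0.0093606$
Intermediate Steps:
$m = 101$ ($m = 54 + 47 = 101$)
$y{\left(X \right)} = 101$
$\frac{1}{a{\left(-120,\sqrt{158 - 124} \right)} + y{\left(51 - 142 \right)}} = \frac{1}{\sqrt{158 - 124} + 101} = \frac{1}{\sqrt{34} + 101} = \frac{1}{101 + \sqrt{34}}$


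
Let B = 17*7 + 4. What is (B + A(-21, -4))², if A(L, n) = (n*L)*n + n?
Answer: 47089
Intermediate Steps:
A(L, n) = n + L*n² (A(L, n) = (L*n)*n + n = L*n² + n = n + L*n²)
B = 123 (B = 119 + 4 = 123)
(B + A(-21, -4))² = (123 - 4*(1 - 21*(-4)))² = (123 - 4*(1 + 84))² = (123 - 4*85)² = (123 - 340)² = (-217)² = 47089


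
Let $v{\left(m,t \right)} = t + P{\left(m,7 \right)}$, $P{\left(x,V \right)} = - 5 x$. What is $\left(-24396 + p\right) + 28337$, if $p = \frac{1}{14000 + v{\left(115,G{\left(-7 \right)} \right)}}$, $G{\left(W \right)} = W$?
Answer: $\frac{52880339}{13418} \approx 3941.0$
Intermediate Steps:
$v{\left(m,t \right)} = t - 5 m$
$p = \frac{1}{13418}$ ($p = \frac{1}{14000 - 582} = \frac{1}{13418} \approx 7.4527 \cdot 10^{-5}$)
$\left(-24396 + p\right) + 28337 = \left(-24396 + \frac{1}{13418}\right) + 28337 = - \frac{327345527}{13418} + 28337 = \frac{52880339}{13418}$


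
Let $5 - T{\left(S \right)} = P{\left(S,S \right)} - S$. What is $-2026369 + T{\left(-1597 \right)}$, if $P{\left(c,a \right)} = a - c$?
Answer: $-2027961$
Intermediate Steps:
$T{\left(S \right)} = 5 + S$ ($T{\left(S \right)} = 5 - \left(\left(S - S\right) - S\right) = 5 - \left(0 - S\right) = 5 - - S = 5 + S$)
$-2026369 + T{\left(-1597 \right)} = -2026369 + \left(5 - 1597\right) = -2026369 - 1592 = -2027961$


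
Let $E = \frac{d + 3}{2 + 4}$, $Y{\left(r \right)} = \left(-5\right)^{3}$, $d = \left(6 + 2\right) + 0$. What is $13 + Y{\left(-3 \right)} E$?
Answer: $- \frac{1297}{6} \approx -216.17$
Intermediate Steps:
$d = 8$ ($d = 8 + 0 = 8$)
$Y{\left(r \right)} = -125$
$E = \frac{11}{6}$ ($E = \frac{8 + 3}{2 + 4} = \frac{11}{6} \approx 1.8333$)
$13 + Y{\left(-3 \right)} E = 13 - \frac{1375}{6} = - \frac{1297}{6}$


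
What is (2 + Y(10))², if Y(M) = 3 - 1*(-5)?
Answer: 100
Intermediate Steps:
Y(M) = 8 (Y(M) = 3 + 5 = 8)
(2 + Y(10))² = (2 + 8)² = 10² = 100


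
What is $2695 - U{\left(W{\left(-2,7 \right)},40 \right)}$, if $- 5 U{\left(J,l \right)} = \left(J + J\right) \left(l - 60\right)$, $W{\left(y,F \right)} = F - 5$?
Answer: $2679$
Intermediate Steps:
$W{\left(y,F \right)} = -5 + F$ ($W{\left(y,F \right)} = F - 5 = -5 + F$)
$U{\left(J,l \right)} = - \frac{2 J \left(-60 + l\right)}{5}$ ($U{\left(J,l \right)} = - \frac{\left(J + J\right) \left(l - 60\right)}{5} = - \frac{2 J \left(-60 + l\right)}{5}$)
$2695 - U{\left(W{\left(-2,7 \right)},40 \right)} = 2695 - \frac{2 \left(-5 + 7\right) \left(60 - 40\right)}{5} = 2695 - \frac{2}{5} \cdot 2 \left(60 - 40\right) = 2695 - \frac{2}{5} \cdot 2 \cdot 20 = 2695 - 16 = 2679$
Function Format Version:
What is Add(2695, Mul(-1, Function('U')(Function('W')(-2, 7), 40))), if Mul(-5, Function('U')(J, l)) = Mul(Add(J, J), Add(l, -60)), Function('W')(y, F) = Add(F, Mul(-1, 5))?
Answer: 2679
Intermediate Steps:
Function('W')(y, F) = Add(-5, F) (Function('W')(y, F) = Add(F, -5) = Add(-5, F))
Function('U')(J, l) = Mul(Rational(-2, 5), J, Add(-60, l)) (Function('U')(J, l) = Mul(Rational(-1, 5), Mul(Add(J, J), Add(l, -60))) = Mul(Rational(-1, 5), Mul(Mul(2, J), Add(-60, l))) = Mul(Rational(-1, 5), Mul(2, J, Add(-60, l))) = Mul(Rational(-2, 5), J, Add(-60, l)))
Add(2695, Mul(-1, Function('U')(Function('W')(-2, 7), 40))) = Add(2695, Mul(-1, Mul(Rational(2, 5), Add(-5, 7), Add(60, Mul(-1, 40))))) = Add(2695, Mul(-1, Mul(Rational(2, 5), 2, Add(60, -40)))) = Add(2695, Mul(-1, Mul(Rational(2, 5), 2, 20))) = Add(2695, Mul(-1, 16)) = Add(2695, -16) = 2679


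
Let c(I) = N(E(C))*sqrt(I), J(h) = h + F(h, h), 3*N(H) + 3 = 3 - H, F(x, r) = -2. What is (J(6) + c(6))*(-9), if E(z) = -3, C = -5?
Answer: -36 - 9*sqrt(6) ≈ -58.045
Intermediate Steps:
N(H) = -H/3 (N(H) = -1 + (3 - H)/3 = -1 + (1 - H/3) = -H/3)
J(h) = -2 + h (J(h) = h - 2 = -2 + h)
c(I) = sqrt(I) (c(I) = (-1/3*(-3))*sqrt(I) = 1*sqrt(I) = sqrt(I))
(J(6) + c(6))*(-9) = ((-2 + 6) + sqrt(6))*(-9) = (4 + sqrt(6))*(-9) = -36 - 9*sqrt(6)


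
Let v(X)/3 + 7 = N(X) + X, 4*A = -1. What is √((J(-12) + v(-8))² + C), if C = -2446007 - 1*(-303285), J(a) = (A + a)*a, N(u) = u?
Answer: I*√2136638 ≈ 1461.7*I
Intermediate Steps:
A = -¼ (A = (¼)*(-1) = -¼ ≈ -0.25000)
v(X) = -21 + 6*X (v(X) = -21 + 3*(X + X) = -21 + 3*(2*X) = -21 + 6*X)
J(a) = a*(-¼ + a) (J(a) = (-¼ + a)*a = a*(-¼ + a))
C = -2142722 (C = -2446007 + 303285 = -2142722)
√((J(-12) + v(-8))² + C) = √((-12*(-¼ - 12) + (-21 + 6*(-8)))² - 2142722) = √((-12*(-49/4) + (-21 - 48))² - 2142722) = √((147 - 69)² - 2142722) = √(78² - 2142722) = √(6084 - 2142722) = √(-2136638) = I*√2136638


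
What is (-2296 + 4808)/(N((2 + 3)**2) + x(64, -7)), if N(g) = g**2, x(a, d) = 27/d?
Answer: 4396/1087 ≈ 4.0442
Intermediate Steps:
(-2296 + 4808)/(N((2 + 3)**2) + x(64, -7)) = (-2296 + 4808)/(((2 + 3)**2)**2 + 27/(-7)) = 2512/((5**2)**2 + 27*(-1/7)) = 2512/(25**2 - 27/7) = 2512/(625 - 27/7) = 2512/(4348/7) = 2512*(7/4348) = 4396/1087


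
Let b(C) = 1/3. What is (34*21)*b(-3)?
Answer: 238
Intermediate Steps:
b(C) = ⅓
(34*21)*b(-3) = (34*21)*(⅓) = 714*(⅓) = 238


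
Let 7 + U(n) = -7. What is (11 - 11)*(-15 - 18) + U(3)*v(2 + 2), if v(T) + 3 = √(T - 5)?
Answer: 42 - 14*I ≈ 42.0 - 14.0*I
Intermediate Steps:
U(n) = -14 (U(n) = -7 - 7 = -14)
v(T) = -3 + √(-5 + T) (v(T) = -3 + √(T - 5) = -3 + √(-5 + T))
(11 - 11)*(-15 - 18) + U(3)*v(2 + 2) = (11 - 11)*(-15 - 18) - 14*(-3 + √(-5 + (2 + 2))) = 0*(-33) - 14*(-3 + √(-5 + 4)) = 0 - 14*(-3 + √(-1)) = 0 - 14*(-3 + I) = 0 + (42 - 14*I) = 42 - 14*I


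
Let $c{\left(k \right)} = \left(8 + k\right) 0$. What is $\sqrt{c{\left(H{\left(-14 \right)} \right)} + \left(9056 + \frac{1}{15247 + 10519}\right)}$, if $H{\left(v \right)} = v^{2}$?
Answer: $\frac{\sqrt{6012158488102}}{25766} \approx 95.163$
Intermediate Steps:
$c{\left(k \right)} = 0$
$\sqrt{c{\left(H{\left(-14 \right)} \right)} + \left(9056 + \frac{1}{15247 + 10519}\right)} = \sqrt{0 + \left(9056 + \frac{1}{15247 + 10519}\right)} = \sqrt{0 + \left(9056 + \frac{1}{25766}\right)} = \sqrt{0 + \frac{233336897}{25766}} = \sqrt{\frac{233336897}{25766}} = \frac{\sqrt{6012158488102}}{25766}$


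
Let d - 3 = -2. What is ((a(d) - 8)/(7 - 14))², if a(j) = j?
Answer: 1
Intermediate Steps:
d = 1 (d = 3 - 2 = 1)
((a(d) - 8)/(7 - 14))² = ((1 - 8)/(7 - 14))² = (-7/(-7))² = (-7*(-⅐))² = 1² = 1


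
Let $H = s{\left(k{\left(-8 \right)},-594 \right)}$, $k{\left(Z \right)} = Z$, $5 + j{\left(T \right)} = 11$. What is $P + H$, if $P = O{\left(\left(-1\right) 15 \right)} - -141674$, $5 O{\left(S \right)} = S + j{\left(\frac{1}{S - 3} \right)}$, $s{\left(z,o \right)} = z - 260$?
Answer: $\frac{707021}{5} \approx 1.414 \cdot 10^{5}$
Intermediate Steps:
$j{\left(T \right)} = 6$ ($j{\left(T \right)} = -5 + 11 = 6$)
$s{\left(z,o \right)} = -260 + z$ ($s{\left(z,o \right)} = z - 260 = -260 + z$)
$H = -268$ ($H = -260 - 8 = -268$)
$O{\left(S \right)} = \frac{6}{5} + \frac{S}{5}$ ($O{\left(S \right)} = \frac{S + 6}{5} = \frac{6 + S}{5} = \frac{6}{5} + \frac{S}{5}$)
$P = \frac{708361}{5}$ ($P = \left(\frac{6}{5} + \frac{\left(-1\right) 15}{5}\right) - -141674 = \left(\frac{6}{5} + \frac{1}{5} \left(-15\right)\right) + 141674 = \left(\frac{6}{5} - 3\right) + 141674 = - \frac{9}{5} + 141674 = \frac{708361}{5} \approx 1.4167 \cdot 10^{5}$)
$P + H = \frac{708361}{5} - 268 = \frac{707021}{5}$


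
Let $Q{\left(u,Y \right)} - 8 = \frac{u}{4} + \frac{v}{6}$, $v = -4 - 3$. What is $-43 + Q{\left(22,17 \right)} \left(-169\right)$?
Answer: $- \frac{6382}{3} \approx -2127.3$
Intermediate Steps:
$v = -7$
$Q{\left(u,Y \right)} = \frac{41}{6} + \frac{u}{4}$ ($Q{\left(u,Y \right)} = 8 + \left(\frac{u}{4} - \frac{7}{6}\right) = 8 + \left(- \frac{7}{6} + \frac{u}{4}\right) = \frac{41}{6} + \frac{u}{4}$)
$-43 + Q{\left(22,17 \right)} \left(-169\right) = -43 + \left(\frac{41}{6} + \frac{1}{4} \cdot 22\right) \left(-169\right) = -43 + \left(\frac{41}{6} + \frac{11}{2}\right) \left(-169\right) = -43 + \frac{37}{3} \left(-169\right) = -43 - \frac{6253}{3} = - \frac{6382}{3}$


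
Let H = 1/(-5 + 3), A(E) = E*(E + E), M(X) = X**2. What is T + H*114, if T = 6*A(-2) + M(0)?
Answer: -9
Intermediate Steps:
A(E) = 2*E**2 (A(E) = E*(2*E) = 2*E**2)
T = 48 (T = 6*(2*(-2)**2) + 0**2 = 6*(2*4) + 0 = 6*8 + 0 = 48 + 0 = 48)
H = -1/2 (H = 1/(-2) = -1/2 ≈ -0.50000)
T + H*114 = 48 - 1/2*114 = 48 - 57 = -9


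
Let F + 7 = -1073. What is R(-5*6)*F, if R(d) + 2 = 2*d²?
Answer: -1941840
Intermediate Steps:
F = -1080 (F = -7 - 1073 = -1080)
R(d) = -2 + 2*d²
R(-5*6)*F = (-2 + 2*(-5*6)²)*(-1080) = (-2 + 2*(-30)²)*(-1080) = (-2 + 2*900)*(-1080) = (-2 + 1800)*(-1080) = 1798*(-1080) = -1941840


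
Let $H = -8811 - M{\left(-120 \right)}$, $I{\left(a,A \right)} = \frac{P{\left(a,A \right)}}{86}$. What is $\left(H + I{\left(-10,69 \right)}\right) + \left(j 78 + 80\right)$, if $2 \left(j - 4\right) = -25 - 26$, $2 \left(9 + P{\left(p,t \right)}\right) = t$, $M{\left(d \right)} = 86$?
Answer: $- \frac{1804917}{172} \approx -10494.0$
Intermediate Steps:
$P{\left(p,t \right)} = -9 + \frac{t}{2}$
$I{\left(a,A \right)} = - \frac{9}{86} + \frac{A}{172}$ ($I{\left(a,A \right)} = \frac{-9 + \frac{A}{2}}{86} = \left(-9 + \frac{A}{2}\right) \frac{1}{86} = - \frac{9}{86} + \frac{A}{172}$)
$j = - \frac{43}{2}$ ($j = 4 + \frac{-25 - 26}{2} = 4 + \frac{1}{2} \left(-51\right) = 4 - \frac{51}{2} = - \frac{43}{2} \approx -21.5$)
$H = -8897$ ($H = -8811 - 86 = -8897$)
$\left(H + I{\left(-10,69 \right)}\right) + \left(j 78 + 80\right) = \left(-8897 + \left(- \frac{9}{86} + \frac{1}{172} \cdot 69\right)\right) + \left(\left(- \frac{43}{2}\right) 78 + 80\right) = \left(-8897 + \left(- \frac{9}{86} + \frac{69}{172}\right)\right) + \left(-1677 + 80\right) = \left(-8897 + \frac{51}{172}\right) - 1597 = - \frac{1530233}{172} - 1597 = - \frac{1804917}{172}$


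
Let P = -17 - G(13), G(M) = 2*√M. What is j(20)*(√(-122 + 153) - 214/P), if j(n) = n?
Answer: 72760/237 + 20*√31 - 8560*√13/237 ≈ 288.13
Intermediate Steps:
P = -17 - 2*√13 ≈ -24.211
j(20)*(√(-122 + 153) - 214/P) = 20*(√(-122 + 153) - 214/(-17 - 2*√13)) = 20*(√31 - 214/(-17 - 2*√13)) = -4280/(-17 - 2*√13) + 20*√31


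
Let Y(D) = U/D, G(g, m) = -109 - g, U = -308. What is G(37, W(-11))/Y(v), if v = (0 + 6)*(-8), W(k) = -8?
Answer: -1752/77 ≈ -22.753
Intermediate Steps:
v = -48 (v = 6*(-8) = -48)
Y(D) = -308/D
G(37, W(-11))/Y(v) = (-109 - 1*37)/((-308/(-48))) = (-109 - 37)/((-308*(-1/48))) = -146/77/12 = -146*12/77 = -1752/77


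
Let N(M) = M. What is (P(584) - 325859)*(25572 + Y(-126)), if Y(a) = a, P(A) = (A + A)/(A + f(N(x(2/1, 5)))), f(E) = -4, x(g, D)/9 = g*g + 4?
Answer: -1202304746298/145 ≈ -8.2918e+9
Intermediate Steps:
x(g, D) = 36 + 9*g**2 (x(g, D) = 9*(g*g + 4) = 9*(g**2 + 4) = 9*(4 + g**2) = 36 + 9*g**2)
P(A) = 2*A/(-4 + A) (P(A) = (A + A)/(A - 4) = (2*A)/(-4 + A) = 2*A/(-4 + A))
(P(584) - 325859)*(25572 + Y(-126)) = (2*584/(-4 + 584) - 325859)*(25572 - 126) = (2*584/580 - 325859)*25446 = (2*584*(1/580) - 325859)*25446 = (292/145 - 325859)*25446 = -47249263/145*25446 = -1202304746298/145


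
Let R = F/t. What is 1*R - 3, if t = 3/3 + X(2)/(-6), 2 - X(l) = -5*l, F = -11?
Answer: 8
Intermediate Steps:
X(l) = 2 + 5*l (X(l) = 2 - (-5)*l = 2 + 5*l)
t = -1 (t = 3/3 + (2 + 5*2)/(-6) = 3*(1/3) + (2 + 10)*(-1/6) = 1 + 12*(-1/6) = 1 - 2 = -1)
R = 11 (R = -11/(-1) = -11*(-1) = 11)
1*R - 3 = 1*11 - 3 = 11 - 3 = 8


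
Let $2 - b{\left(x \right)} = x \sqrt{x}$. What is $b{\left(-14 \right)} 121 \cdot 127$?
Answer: $30734 + 215138 i \sqrt{14} \approx 30734.0 + 8.0497 \cdot 10^{5} i$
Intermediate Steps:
$b{\left(x \right)} = 2 - x^{\frac{3}{2}}$ ($b{\left(x \right)} = 2 - x \sqrt{x} = 2 - x^{\frac{3}{2}}$)
$b{\left(-14 \right)} 121 \cdot 127 = \left(2 - \left(-14\right)^{\frac{3}{2}}\right) 121 \cdot 127 = \left(2 - - 14 i \sqrt{14}\right) 121 \cdot 127 = \left(2 + 14 i \sqrt{14}\right) 121 \cdot 127 = \left(242 + 1694 i \sqrt{14}\right) 127 = 30734 + 215138 i \sqrt{14}$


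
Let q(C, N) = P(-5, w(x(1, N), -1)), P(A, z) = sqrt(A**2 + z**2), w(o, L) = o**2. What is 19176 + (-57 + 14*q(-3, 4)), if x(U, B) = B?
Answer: 19119 + 14*sqrt(281) ≈ 19354.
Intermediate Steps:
q(C, N) = sqrt(25 + N**4) (q(C, N) = sqrt((-5)**2 + (N**2)**2) = sqrt(25 + N**4))
19176 + (-57 + 14*q(-3, 4)) = 19176 + (-57 + 14*sqrt(25 + 4**4)) = 19176 + (-57 + 14*sqrt(25 + 256)) = 19176 + (-57 + 14*sqrt(281)) = 19119 + 14*sqrt(281)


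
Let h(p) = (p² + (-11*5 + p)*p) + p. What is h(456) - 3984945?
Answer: -3593697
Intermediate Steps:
h(p) = p + p² + p*(-55 + p) (h(p) = (p² + (-55 + p)*p) + p = (p² + p*(-55 + p)) + p = p + p² + p*(-55 + p))
h(456) - 3984945 = 2*456*(-27 + 456) - 3984945 = 2*456*429 - 3984945 = 391248 - 3984945 = -3593697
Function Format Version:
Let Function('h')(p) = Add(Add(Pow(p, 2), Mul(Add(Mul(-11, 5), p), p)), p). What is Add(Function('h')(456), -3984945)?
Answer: -3593697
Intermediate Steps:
Function('h')(p) = Add(p, Pow(p, 2), Mul(p, Add(-55, p))) (Function('h')(p) = Add(Add(Pow(p, 2), Mul(Add(-55, p), p)), p) = Add(Add(Pow(p, 2), Mul(p, Add(-55, p))), p) = Add(p, Pow(p, 2), Mul(p, Add(-55, p))))
Add(Function('h')(456), -3984945) = Add(Mul(2, 456, Add(-27, 456)), -3984945) = Add(Mul(2, 456, 429), -3984945) = Add(391248, -3984945) = -3593697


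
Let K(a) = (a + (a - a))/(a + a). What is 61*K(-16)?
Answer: 61/2 ≈ 30.500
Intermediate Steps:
K(a) = ½ (K(a) = (a + 0)/((2*a)) = a*(1/(2*a)) = ½)
61*K(-16) = 61*(½) = 61/2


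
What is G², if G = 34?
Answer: 1156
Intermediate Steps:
G² = 34² = 1156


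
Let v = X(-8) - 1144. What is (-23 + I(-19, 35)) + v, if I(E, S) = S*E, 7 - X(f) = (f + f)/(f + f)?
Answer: -1826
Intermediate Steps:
X(f) = 6 (X(f) = 7 - (f + f)/(f + f) = 7 - 2*f/(2*f) = 7 - 2*f*1/(2*f) = 7 - 1*1 = 7 - 1 = 6)
I(E, S) = E*S
v = -1138 (v = 6 - 1144 = -1138)
(-23 + I(-19, 35)) + v = (-23 - 19*35) - 1138 = (-23 - 665) - 1138 = -688 - 1138 = -1826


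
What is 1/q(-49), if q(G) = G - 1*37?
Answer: -1/86 ≈ -0.011628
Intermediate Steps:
q(G) = -37 + G (q(G) = G - 37 = -37 + G)
1/q(-49) = 1/(-37 - 49) = 1/(-86) = -1/86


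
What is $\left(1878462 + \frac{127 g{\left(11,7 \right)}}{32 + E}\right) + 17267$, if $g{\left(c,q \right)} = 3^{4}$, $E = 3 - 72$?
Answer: $\frac{70131686}{37} \approx 1.8955 \cdot 10^{6}$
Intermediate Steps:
$E = -69$
$g{\left(c,q \right)} = 81$
$\left(1878462 + \frac{127 g{\left(11,7 \right)}}{32 + E}\right) + 17267 = \left(1878462 + \frac{127 \cdot 81}{32 - 69}\right) + 17267 = \left(1878462 + \frac{10287}{-37}\right) + 17267 = \left(1878462 + 10287 \left(- \frac{1}{37}\right)\right) + 17267 = \left(1878462 - \frac{10287}{37}\right) + 17267 = \frac{69492807}{37} + 17267 = \frac{70131686}{37}$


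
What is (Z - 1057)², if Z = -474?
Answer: 2343961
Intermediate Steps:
(Z - 1057)² = (-474 - 1057)² = (-1531)² = 2343961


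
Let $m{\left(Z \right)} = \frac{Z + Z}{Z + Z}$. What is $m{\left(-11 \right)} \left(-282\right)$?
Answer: $-282$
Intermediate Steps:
$m{\left(Z \right)} = 1$ ($m{\left(Z \right)} = \frac{2 Z}{2 Z} = 2 Z \frac{1}{2 Z} = 1$)
$m{\left(-11 \right)} \left(-282\right) = 1 \left(-282\right) = -282$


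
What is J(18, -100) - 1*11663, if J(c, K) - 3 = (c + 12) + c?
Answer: -11612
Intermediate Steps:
J(c, K) = 15 + 2*c (J(c, K) = 3 + ((c + 12) + c) = 3 + ((12 + c) + c) = 3 + (12 + 2*c) = 15 + 2*c)
J(18, -100) - 1*11663 = (15 + 2*18) - 1*11663 = (15 + 36) - 11663 = 51 - 11663 = -11612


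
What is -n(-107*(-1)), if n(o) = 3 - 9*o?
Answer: 960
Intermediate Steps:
-n(-107*(-1)) = -(3 - (-963)*(-1)) = -(3 - 9*107) = -(3 - 963) = -1*(-960) = 960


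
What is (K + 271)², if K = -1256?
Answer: 970225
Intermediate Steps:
(K + 271)² = (-1256 + 271)² = (-985)² = 970225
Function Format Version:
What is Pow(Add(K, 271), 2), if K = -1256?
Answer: 970225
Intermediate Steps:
Pow(Add(K, 271), 2) = Pow(Add(-1256, 271), 2) = Pow(-985, 2) = 970225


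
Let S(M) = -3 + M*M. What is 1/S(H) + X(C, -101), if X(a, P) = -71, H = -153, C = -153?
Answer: -1661825/23406 ≈ -71.000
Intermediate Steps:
S(M) = -3 + M²
1/S(H) + X(C, -101) = 1/(-3 + (-153)²) - 71 = 1/(-3 + 23409) - 71 = 1/23406 - 71 = -1661825/23406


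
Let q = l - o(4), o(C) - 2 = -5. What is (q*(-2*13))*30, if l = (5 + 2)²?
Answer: -40560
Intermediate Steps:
l = 49 (l = 7² = 49)
o(C) = -3 (o(C) = 2 - 5 = -3)
q = 52 (q = 49 - 1*(-3) = 49 + 3 = 52)
(q*(-2*13))*30 = (52*(-2*13))*30 = (52*(-26))*30 = -1352*30 = -40560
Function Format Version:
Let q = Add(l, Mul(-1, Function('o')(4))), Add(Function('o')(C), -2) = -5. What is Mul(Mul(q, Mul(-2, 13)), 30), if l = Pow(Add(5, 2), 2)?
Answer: -40560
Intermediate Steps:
l = 49 (l = Pow(7, 2) = 49)
Function('o')(C) = -3 (Function('o')(C) = Add(2, -5) = -3)
q = 52 (q = Add(49, Mul(-1, -3)) = Add(49, 3) = 52)
Mul(Mul(q, Mul(-2, 13)), 30) = Mul(Mul(52, Mul(-2, 13)), 30) = Mul(Mul(52, -26), 30) = Mul(-1352, 30) = -40560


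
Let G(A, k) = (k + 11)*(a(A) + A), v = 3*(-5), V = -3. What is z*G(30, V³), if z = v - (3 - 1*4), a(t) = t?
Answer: 13440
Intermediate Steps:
v = -15
G(A, k) = 2*A*(11 + k) (G(A, k) = (k + 11)*(A + A) = (11 + k)*(2*A) = 2*A*(11 + k))
z = -14 (z = -15 - (3 - 1*4) = -15 - (3 - 4) = -15 - 1*(-1) = -15 + 1 = -14)
z*G(30, V³) = -28*30*(11 + (-3)³) = -28*30*(11 - 27) = -28*30*(-16) = -14*(-960) = 13440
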